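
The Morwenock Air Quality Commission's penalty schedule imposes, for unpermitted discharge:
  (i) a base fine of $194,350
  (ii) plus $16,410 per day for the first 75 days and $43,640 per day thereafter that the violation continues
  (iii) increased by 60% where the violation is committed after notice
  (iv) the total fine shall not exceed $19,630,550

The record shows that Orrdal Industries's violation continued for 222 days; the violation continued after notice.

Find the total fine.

First 75 days: 75 × $16,410 = $1,230,750
Remaining days: (222 − 75) × $43,640 = $6,415,080
Per-day component: $1,230,750 + $6,415,080 = $7,645,830
Base plus per-day: $194,350 + $7,645,830 = $7,840,180
Enhancement: 60% of $7,840,180 = $4,704,108
Enhanced fine: $7,840,180 + $4,704,108 = $12,544,288
Cap at $19,630,550: $12,544,288 is within the cap, no reduction.

$12,544,288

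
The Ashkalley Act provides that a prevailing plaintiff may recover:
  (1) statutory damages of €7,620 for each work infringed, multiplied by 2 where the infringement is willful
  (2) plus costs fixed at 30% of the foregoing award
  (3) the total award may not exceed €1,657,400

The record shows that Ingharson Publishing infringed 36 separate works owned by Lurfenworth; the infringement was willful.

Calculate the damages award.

Statutory damages: 36 × €7,620 = €274,320
Doubled: 2 × €274,320 = €548,640
Costs: 30% of €548,640 = €164,592
Award plus costs: €548,640 + €164,592 = €713,232
Cap at €1,657,400: €713,232 is within the cap, no reduction.

€713,232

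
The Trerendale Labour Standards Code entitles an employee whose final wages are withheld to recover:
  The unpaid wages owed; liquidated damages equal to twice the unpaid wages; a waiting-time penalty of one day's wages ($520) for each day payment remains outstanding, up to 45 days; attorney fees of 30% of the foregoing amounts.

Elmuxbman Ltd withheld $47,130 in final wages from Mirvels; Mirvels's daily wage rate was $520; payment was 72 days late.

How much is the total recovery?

Doubled: 2 × $47,130 = $94,260
Penalty days: min(72, 45) = 45
Waiting-time penalty: 45 × $520 = $23,400
Subtotal: $47,130 + $94,260 + $23,400 = $164,790
Attorney fees: 30% of $164,790 = $49,437
Total award: $164,790 + $49,437 = $214,227

$214,227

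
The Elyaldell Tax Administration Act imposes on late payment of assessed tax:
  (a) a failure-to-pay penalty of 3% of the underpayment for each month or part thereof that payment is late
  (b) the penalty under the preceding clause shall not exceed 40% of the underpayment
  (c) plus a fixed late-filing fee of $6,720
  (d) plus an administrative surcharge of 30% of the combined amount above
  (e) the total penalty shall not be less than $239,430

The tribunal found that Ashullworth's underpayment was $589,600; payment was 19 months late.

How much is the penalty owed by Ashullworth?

Penalty: $315,328

Accrued rate: 3% × 19 = 57%, capped at 40% → 40%
Failure-to-pay penalty: 40% of $589,600 = $235,840
Penalty before surcharge: $235,840 + $6,720 = $242,560
Administrative surcharge: 30% of $242,560 = $72,768
Total penalty: $242,560 + $72,768 = $315,328
Minimum $239,430: $315,328 meets the minimum, no increase.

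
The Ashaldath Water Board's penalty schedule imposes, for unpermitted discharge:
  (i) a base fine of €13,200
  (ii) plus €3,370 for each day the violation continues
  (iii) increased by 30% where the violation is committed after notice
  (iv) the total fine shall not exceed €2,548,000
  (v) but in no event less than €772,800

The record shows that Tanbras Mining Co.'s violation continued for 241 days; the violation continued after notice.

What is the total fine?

Per-day component: 241 × €3,370 = €812,170
Base plus per-day: €13,200 + €812,170 = €825,370
Enhancement: 30% of €825,370 = €247,611
Enhanced fine: €825,370 + €247,611 = €1,072,981
Cap at €2,548,000: €1,072,981 is within the cap, no reduction.
Minimum €772,800: €1,072,981 meets the minimum, no increase.

Civil penalty: €1,072,981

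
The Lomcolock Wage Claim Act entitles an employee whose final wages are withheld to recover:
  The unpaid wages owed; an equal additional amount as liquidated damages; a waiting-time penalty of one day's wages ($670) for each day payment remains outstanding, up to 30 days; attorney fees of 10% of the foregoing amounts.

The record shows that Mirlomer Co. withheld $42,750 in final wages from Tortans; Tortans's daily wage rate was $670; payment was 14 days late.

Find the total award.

Liquidated damages (equal amount): $42,750
Penalty days: min(14, 30) = 14
Waiting-time penalty: 14 × $670 = $9,380
Subtotal: $42,750 + $42,750 + $9,380 = $94,880
Attorney fees: 10% of $94,880 = $9,488
Total award: $94,880 + $9,488 = $104,368

$104,368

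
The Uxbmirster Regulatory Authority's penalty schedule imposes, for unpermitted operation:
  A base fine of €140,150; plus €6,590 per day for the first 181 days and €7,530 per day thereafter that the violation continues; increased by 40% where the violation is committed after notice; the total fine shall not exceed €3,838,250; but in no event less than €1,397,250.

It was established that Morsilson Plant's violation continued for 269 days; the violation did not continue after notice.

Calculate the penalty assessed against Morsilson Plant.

First 181 days: 181 × €6,590 = €1,192,790
Remaining days: (269 − 181) × €7,530 = €662,640
Per-day component: €1,192,790 + €662,640 = €1,855,430
Base plus per-day: €140,150 + €1,855,430 = €1,995,580
The violation did not continue after notice: no 40% increase.
Cap at €3,838,250: €1,995,580 is within the cap, no reduction.
Minimum €1,397,250: €1,995,580 meets the minimum, no increase.

€1,995,580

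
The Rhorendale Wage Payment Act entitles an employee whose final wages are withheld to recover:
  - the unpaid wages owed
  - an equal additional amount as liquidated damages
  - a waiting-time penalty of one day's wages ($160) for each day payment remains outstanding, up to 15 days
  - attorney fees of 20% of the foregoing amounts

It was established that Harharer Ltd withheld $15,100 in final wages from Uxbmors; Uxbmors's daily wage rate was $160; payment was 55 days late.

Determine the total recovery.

Total award: $39,120

Liquidated damages (equal amount): $15,100
Penalty days: min(55, 15) = 15
Waiting-time penalty: 15 × $160 = $2,400
Subtotal: $15,100 + $15,100 + $2,400 = $32,600
Attorney fees: 20% of $32,600 = $6,520
Total award: $32,600 + $6,520 = $39,120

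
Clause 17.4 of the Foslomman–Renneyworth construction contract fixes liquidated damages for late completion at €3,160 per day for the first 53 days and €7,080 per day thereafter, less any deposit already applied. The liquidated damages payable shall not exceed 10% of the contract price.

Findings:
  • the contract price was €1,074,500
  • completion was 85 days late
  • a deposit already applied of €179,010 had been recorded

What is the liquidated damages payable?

First 53 days: 53 × €3,160 = €167,480
Remaining days: (85 − 53) × €7,080 = €226,560
Accrued per-day damages: €167,480 + €226,560 = €394,040
Less deposit already applied: €394,040 − €179,010 = €215,030
Cap: 10% of €1,074,500 = €107,450
Cap at €107,450: €215,030 exceeds the cap → €107,450

€107,450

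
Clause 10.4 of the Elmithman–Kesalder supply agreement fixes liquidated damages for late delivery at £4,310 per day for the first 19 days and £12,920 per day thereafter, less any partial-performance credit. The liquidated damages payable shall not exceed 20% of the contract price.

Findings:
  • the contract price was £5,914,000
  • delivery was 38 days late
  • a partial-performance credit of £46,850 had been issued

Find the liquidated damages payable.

First 19 days: 19 × £4,310 = £81,890
Remaining days: (38 − 19) × £12,920 = £245,480
Accrued per-day damages: £81,890 + £245,480 = £327,370
Less partial-performance credit: £327,370 − £46,850 = £280,520
Cap: 20% of £5,914,000 = £1,182,800
Cap at £1,182,800: £280,520 is within the cap, no reduction.

£280,520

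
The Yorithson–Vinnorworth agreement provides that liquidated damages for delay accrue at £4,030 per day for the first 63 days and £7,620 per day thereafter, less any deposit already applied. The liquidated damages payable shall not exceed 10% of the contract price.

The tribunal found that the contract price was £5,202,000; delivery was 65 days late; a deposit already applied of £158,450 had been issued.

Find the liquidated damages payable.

First 63 days: 63 × £4,030 = £253,890
Remaining days: (65 − 63) × £7,620 = £15,240
Accrued per-day damages: £253,890 + £15,240 = £269,130
Less deposit already applied: £269,130 − £158,450 = £110,680
Cap: 10% of £5,202,000 = £520,200
Cap at £520,200: £110,680 is within the cap, no reduction.

£110,680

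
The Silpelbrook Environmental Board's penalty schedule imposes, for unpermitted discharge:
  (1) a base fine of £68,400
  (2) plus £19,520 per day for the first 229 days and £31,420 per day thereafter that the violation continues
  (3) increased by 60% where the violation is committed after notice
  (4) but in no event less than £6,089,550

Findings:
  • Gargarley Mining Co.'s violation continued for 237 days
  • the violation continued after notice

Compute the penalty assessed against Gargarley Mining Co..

£7,663,744

First 229 days: 229 × £19,520 = £4,470,080
Remaining days: (237 − 229) × £31,420 = £251,360
Per-day component: £4,470,080 + £251,360 = £4,721,440
Base plus per-day: £68,400 + £4,721,440 = £4,789,840
Enhancement: 60% of £4,789,840 = £2,873,904
Enhanced fine: £4,789,840 + £2,873,904 = £7,663,744
Minimum £6,089,550: £7,663,744 meets the minimum, no increase.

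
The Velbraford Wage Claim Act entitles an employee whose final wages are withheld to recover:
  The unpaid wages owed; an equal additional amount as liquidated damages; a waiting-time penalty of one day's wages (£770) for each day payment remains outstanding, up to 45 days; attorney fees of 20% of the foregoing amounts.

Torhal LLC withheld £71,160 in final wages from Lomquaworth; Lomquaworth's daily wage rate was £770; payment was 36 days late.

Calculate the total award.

Total award: £204,048

Liquidated damages (equal amount): £71,160
Penalty days: min(36, 45) = 36
Waiting-time penalty: 36 × £770 = £27,720
Subtotal: £71,160 + £71,160 + £27,720 = £170,040
Attorney fees: 20% of £170,040 = £34,008
Total award: £170,040 + £34,008 = £204,048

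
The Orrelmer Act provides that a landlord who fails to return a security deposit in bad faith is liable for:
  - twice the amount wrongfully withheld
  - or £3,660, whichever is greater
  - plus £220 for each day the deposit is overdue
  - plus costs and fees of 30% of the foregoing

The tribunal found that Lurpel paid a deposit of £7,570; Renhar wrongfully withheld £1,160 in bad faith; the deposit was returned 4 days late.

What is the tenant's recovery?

Doubled: 2 × £1,160 = £2,320
Minimum £3,660: £2,320 is below the minimum → £3,660
Late-return penalty: 4 × £220 = £880
Damages plus late penalty: £3,660 + £880 = £4,540
Costs and fees: 30% of £4,540 = £1,362
Total recovery: £4,540 + £1,362 = £5,902

£5,902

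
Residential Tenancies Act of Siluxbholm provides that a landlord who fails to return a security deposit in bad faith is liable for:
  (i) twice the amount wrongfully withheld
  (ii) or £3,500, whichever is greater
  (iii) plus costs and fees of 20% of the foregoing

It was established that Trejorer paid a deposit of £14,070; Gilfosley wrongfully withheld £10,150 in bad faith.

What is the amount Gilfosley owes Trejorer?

Doubled: 2 × £10,150 = £20,300
Minimum £3,500: £20,300 meets the minimum, no increase.
Costs and fees: 20% of £20,300 = £4,060
Total recovery: £20,300 + £4,060 = £24,360

£24,360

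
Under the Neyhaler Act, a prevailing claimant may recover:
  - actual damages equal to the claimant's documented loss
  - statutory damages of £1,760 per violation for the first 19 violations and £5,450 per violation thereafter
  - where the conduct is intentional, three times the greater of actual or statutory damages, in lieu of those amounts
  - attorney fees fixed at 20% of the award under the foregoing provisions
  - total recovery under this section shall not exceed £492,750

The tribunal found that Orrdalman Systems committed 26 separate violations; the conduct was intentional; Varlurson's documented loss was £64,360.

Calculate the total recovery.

First 19 violations: 19 × £1,760 = £33,440
Remaining violations: (26 − 19) × £5,450 = £38,150
Statutory damages: £33,440 + £38,150 = £71,590
Greater of actual damages (£64,360) or statutory damages (£71,590): £71,590
Trebled: 3 × £71,590 = £214,770
Attorney fees: 20% of £214,770 = £42,954
Total before cap: £214,770 + £42,954 = £257,724
Cap at £492,750: £257,724 is within the cap, no reduction.

£257,724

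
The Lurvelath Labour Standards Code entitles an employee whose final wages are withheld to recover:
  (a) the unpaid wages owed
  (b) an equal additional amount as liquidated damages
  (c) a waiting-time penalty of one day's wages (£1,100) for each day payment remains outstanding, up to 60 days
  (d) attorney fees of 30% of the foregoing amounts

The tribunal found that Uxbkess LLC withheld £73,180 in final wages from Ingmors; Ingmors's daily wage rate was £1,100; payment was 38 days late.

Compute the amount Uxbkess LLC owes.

Liquidated damages (equal amount): £73,180
Penalty days: min(38, 60) = 38
Waiting-time penalty: 38 × £1,100 = £41,800
Subtotal: £73,180 + £73,180 + £41,800 = £188,160
Attorney fees: 30% of £188,160 = £56,448
Total award: £188,160 + £56,448 = £244,608

£244,608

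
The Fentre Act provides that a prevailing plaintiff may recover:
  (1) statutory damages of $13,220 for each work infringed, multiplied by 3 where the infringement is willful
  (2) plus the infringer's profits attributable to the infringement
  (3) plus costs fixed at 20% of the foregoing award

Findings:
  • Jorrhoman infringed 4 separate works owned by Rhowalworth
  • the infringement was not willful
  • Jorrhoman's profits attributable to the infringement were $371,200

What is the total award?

Statutory damages: 4 × $13,220 = $52,880
Infringement not willful: no ×3 enhancement.
Combined award: $52,880 + $371,200 = $424,080
Costs: 20% of $424,080 = $84,816
Award plus costs: $424,080 + $84,816 = $508,896

$508,896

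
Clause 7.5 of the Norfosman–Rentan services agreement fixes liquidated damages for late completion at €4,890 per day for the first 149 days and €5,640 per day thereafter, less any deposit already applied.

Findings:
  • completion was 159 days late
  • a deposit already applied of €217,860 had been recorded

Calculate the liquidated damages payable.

First 149 days: 149 × €4,890 = €728,610
Remaining days: (159 − 149) × €5,640 = €56,400
Accrued per-day damages: €728,610 + €56,400 = €785,010
Less deposit already applied: €785,010 − €217,860 = €567,150

Liquidated damages: €567,150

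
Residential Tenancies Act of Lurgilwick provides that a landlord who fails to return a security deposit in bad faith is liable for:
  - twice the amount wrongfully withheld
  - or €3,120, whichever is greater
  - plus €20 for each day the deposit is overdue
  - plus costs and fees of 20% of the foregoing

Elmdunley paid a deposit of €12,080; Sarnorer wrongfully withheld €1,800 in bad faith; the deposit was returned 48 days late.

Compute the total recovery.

€5,472

Doubled: 2 × €1,800 = €3,600
Minimum €3,120: €3,600 meets the minimum, no increase.
Late-return penalty: 48 × €20 = €960
Damages plus late penalty: €3,600 + €960 = €4,560
Costs and fees: 20% of €4,560 = €912
Total recovery: €4,560 + €912 = €5,472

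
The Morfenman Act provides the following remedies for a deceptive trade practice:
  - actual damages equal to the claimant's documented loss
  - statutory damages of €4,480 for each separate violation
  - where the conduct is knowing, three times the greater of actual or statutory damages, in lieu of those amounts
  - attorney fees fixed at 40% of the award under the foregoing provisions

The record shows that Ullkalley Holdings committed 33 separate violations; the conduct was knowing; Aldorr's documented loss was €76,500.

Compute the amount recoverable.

€620,928

Statutory damages: 33 × €4,480 = €147,840
Greater of actual damages (€76,500) or statutory damages (€147,840): €147,840
Trebled: 3 × €147,840 = €443,520
Attorney fees: 40% of €443,520 = €177,408
Total recovery: €443,520 + €177,408 = €620,928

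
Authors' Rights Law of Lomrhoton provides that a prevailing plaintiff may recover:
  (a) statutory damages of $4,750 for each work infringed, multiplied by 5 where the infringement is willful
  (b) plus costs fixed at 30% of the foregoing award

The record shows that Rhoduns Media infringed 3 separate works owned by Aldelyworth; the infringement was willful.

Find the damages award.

$92,625

Statutory damages: 3 × $4,750 = $14,250
Multiplied by 5: 5 × $14,250 = $71,250
Costs: 30% of $71,250 = $21,375
Award plus costs: $71,250 + $21,375 = $92,625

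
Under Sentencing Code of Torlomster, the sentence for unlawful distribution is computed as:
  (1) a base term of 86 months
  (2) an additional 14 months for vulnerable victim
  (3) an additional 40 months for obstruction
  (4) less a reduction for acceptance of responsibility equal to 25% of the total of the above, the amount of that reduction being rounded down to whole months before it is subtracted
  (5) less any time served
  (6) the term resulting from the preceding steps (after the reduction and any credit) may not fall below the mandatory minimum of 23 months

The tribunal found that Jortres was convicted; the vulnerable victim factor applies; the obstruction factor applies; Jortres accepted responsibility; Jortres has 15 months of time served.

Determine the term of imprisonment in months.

Vulnerable victim enhancement: +14 months
Obstruction enhancement: +40 months
Adjusted term: 86 months + 14 months + 40 months = 140 months
Acceptance of responsibility reduction: 25% of 140 months = 35 months (rounded down)
After reduction: 140 − 35 = 105 months
Less time served: 105 months − 15 months = 90 months
Minimum 23 months: 90 months meets the minimum, no increase.

90 months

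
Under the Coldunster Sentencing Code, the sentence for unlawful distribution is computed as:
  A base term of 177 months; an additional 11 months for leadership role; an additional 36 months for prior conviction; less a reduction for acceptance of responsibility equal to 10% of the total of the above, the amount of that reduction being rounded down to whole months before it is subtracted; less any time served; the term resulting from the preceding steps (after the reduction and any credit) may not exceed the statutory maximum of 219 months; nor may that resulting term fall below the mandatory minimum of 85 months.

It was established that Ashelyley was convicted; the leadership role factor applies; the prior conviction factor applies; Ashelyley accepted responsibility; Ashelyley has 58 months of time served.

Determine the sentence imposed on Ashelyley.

Sentence: 144 months

Leadership role enhancement: +11 months
Prior conviction enhancement: +36 months
Adjusted term: 177 months + 11 months + 36 months = 224 months
Acceptance of responsibility reduction: 10% of 224 months = 22 months (rounded down)
After reduction: 224 − 22 = 202 months
Less time served: 202 months − 58 months = 144 months
Cap at 219 months: 144 months is within the cap, no reduction.
Minimum 85 months: 144 months meets the minimum, no increase.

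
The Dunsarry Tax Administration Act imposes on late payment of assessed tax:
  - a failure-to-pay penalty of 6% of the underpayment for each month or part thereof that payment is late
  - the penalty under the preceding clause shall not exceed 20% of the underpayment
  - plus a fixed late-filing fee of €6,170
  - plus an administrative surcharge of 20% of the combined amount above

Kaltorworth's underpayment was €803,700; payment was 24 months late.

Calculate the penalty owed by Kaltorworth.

Accrued rate: 6% × 24 = 144%, capped at 20% → 20%
Failure-to-pay penalty: 20% of €803,700 = €160,740
Penalty before surcharge: €160,740 + €6,170 = €166,910
Administrative surcharge: 20% of €166,910 = €33,382
Total penalty: €166,910 + €33,382 = €200,292

€200,292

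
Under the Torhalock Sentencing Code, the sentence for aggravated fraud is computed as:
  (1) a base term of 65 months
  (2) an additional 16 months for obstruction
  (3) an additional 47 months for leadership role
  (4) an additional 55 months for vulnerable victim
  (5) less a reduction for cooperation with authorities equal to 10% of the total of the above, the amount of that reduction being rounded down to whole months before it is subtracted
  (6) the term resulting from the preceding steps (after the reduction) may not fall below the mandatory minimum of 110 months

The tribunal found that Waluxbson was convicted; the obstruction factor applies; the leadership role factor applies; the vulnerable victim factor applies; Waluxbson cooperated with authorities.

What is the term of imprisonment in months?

Obstruction enhancement: +16 months
Leadership role enhancement: +47 months
Vulnerable victim enhancement: +55 months
Adjusted term: 65 months + 16 months + 47 months + 55 months = 183 months
Cooperation with authorities reduction: 10% of 183 months = 18 months (rounded down)
After reduction: 183 − 18 = 165 months
Minimum 110 months: 165 months meets the minimum, no increase.

165 months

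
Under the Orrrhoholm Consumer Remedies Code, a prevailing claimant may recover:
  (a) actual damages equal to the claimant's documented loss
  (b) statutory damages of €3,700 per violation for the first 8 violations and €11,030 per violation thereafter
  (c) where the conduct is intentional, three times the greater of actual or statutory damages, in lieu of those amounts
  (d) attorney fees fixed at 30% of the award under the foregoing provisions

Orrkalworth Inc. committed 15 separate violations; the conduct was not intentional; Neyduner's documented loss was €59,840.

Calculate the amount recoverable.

First 8 violations: 8 × €3,700 = €29,600
Remaining violations: (15 − 8) × €11,030 = €77,210
Statutory damages: €29,600 + €77,210 = €106,810
Conduct not intentional: the in-lieu enhancement does not apply.
Actual plus statutory damages: €59,840 + €106,810 = €166,650
Attorney fees: 30% of €166,650 = €49,995
Total recovery: €166,650 + €49,995 = €216,645

Total recovery: €216,645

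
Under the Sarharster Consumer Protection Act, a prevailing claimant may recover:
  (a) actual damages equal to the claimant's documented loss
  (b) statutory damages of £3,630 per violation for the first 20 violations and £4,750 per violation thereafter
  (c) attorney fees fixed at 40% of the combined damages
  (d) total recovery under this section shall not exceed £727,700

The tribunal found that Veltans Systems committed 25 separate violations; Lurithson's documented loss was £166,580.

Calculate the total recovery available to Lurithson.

First 20 violations: 20 × £3,630 = £72,600
Remaining violations: (25 − 20) × £4,750 = £23,750
Statutory damages: £72,600 + £23,750 = £96,350
Combined damages: £166,580 + £96,350 = £262,930
Attorney fees: 40% of £262,930 = £105,172
Total before cap: £262,930 + £105,172 = £368,102
Cap at £727,700: £368,102 is within the cap, no reduction.

£368,102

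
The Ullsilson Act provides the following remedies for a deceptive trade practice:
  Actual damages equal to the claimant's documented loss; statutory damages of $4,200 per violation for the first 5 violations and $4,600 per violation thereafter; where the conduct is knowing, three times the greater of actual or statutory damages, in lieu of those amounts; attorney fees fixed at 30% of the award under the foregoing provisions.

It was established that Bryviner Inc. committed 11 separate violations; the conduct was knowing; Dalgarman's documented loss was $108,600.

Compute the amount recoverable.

$423,540

First 5 violations: 5 × $4,200 = $21,000
Remaining violations: (11 − 5) × $4,600 = $27,600
Statutory damages: $21,000 + $27,600 = $48,600
Greater of actual damages ($108,600) or statutory damages ($48,600): $108,600
Trebled: 3 × $108,600 = $325,800
Attorney fees: 30% of $325,800 = $97,740
Total recovery: $325,800 + $97,740 = $423,540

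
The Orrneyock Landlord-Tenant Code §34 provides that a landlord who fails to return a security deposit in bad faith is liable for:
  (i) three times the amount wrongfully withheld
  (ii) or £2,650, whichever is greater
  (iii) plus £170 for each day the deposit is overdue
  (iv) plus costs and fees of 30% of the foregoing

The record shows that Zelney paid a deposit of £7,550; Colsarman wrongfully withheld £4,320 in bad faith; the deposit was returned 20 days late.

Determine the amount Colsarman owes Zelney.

Trebled: 3 × £4,320 = £12,960
Minimum £2,650: £12,960 meets the minimum, no increase.
Late-return penalty: 20 × £170 = £3,400
Damages plus late penalty: £12,960 + £3,400 = £16,360
Costs and fees: 30% of £16,360 = £4,908
Total recovery: £16,360 + £4,908 = £21,268

£21,268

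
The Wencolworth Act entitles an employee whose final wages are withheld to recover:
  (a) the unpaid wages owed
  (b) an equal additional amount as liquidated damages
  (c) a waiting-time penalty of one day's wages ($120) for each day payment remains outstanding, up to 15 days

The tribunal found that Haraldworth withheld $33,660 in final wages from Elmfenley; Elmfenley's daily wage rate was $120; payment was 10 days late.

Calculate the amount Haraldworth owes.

$68,520

Liquidated damages (equal amount): $33,660
Penalty days: min(10, 15) = 10
Waiting-time penalty: 10 × $120 = $1,200
Total award: $33,660 + $33,660 + $1,200 = $68,520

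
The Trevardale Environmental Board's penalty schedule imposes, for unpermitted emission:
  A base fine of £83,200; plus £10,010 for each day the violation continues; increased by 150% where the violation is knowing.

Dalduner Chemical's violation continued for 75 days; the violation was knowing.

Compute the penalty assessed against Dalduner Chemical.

Per-day component: 75 × £10,010 = £750,750
Base plus per-day: £83,200 + £750,750 = £833,950
Enhancement: 150% of £833,950 = £1,250,925
Enhanced fine: £833,950 + £1,250,925 = £2,084,875

£2,084,875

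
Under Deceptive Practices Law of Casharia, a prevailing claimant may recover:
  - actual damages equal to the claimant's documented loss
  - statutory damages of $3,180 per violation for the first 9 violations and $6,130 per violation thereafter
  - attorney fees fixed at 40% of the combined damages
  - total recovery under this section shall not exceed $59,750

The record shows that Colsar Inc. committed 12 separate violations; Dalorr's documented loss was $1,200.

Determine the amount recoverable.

$59,750

First 9 violations: 9 × $3,180 = $28,620
Remaining violations: (12 − 9) × $6,130 = $18,390
Statutory damages: $28,620 + $18,390 = $47,010
Combined damages: $1,200 + $47,010 = $48,210
Attorney fees: 40% of $48,210 = $19,284
Total before cap: $48,210 + $19,284 = $67,494
Cap at $59,750: $67,494 exceeds the cap → $59,750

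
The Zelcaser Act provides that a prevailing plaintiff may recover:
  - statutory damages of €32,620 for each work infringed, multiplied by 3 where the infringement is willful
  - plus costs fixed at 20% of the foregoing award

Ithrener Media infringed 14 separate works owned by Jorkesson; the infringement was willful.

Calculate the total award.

Statutory damages: 14 × €32,620 = €456,680
Trebled: 3 × €456,680 = €1,370,040
Costs: 20% of €1,370,040 = €274,008
Award plus costs: €1,370,040 + €274,008 = €1,644,048

€1,644,048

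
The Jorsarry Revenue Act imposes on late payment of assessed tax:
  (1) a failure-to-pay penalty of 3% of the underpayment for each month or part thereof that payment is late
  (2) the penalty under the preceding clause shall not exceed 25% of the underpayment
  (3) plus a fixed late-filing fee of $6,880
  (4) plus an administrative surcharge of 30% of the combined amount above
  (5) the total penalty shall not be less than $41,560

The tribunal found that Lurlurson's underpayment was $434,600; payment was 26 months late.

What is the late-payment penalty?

Accrued rate: 3% × 26 = 78%, capped at 25% → 25%
Failure-to-pay penalty: 25% of $434,600 = $108,650
Penalty before surcharge: $108,650 + $6,880 = $115,530
Administrative surcharge: 30% of $115,530 = $34,659
Total penalty: $115,530 + $34,659 = $150,189
Minimum $41,560: $150,189 meets the minimum, no increase.

$150,189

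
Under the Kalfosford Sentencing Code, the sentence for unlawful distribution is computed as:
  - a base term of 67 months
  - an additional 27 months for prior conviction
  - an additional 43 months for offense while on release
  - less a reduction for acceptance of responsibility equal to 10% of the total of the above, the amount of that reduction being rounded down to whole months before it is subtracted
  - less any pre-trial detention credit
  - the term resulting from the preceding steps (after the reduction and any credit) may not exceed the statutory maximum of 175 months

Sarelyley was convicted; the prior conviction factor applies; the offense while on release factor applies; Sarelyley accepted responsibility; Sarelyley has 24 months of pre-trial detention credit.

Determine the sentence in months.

100 months

Prior conviction enhancement: +27 months
Offense while on release enhancement: +43 months
Adjusted term: 67 months + 27 months + 43 months = 137 months
Acceptance of responsibility reduction: 10% of 137 months = 13 months (rounded down)
After reduction: 137 − 13 = 124 months
Less pre-trial detention credit: 124 months − 24 months = 100 months
Cap at 175 months: 100 months is within the cap, no reduction.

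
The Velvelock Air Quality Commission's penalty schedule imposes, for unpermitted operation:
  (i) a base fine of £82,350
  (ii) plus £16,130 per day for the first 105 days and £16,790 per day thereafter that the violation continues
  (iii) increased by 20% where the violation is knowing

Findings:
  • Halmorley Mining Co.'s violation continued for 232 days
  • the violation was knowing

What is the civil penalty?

£4,689,996

First 105 days: 105 × £16,130 = £1,693,650
Remaining days: (232 − 105) × £16,790 = £2,132,330
Per-day component: £1,693,650 + £2,132,330 = £3,825,980
Base plus per-day: £82,350 + £3,825,980 = £3,908,330
Enhancement: 20% of £3,908,330 = £781,666
Enhanced fine: £3,908,330 + £781,666 = £4,689,996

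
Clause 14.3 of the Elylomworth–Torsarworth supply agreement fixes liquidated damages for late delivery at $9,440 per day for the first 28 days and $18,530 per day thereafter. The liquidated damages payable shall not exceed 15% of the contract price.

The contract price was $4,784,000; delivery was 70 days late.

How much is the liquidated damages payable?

$717,600

First 28 days: 28 × $9,440 = $264,320
Remaining days: (70 − 28) × $18,530 = $778,260
Accrued per-day damages: $264,320 + $778,260 = $1,042,580
Cap: 15% of $4,784,000 = $717,600
Cap at $717,600: $1,042,580 exceeds the cap → $717,600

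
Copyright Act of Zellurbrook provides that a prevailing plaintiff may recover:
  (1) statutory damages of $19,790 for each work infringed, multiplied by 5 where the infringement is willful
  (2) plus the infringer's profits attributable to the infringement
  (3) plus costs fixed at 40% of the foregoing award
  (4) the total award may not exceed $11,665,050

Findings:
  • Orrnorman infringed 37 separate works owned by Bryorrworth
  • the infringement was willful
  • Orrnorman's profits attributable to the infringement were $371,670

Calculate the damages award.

$5,645,948

Statutory damages: 37 × $19,790 = $732,230
Multiplied by 5: 5 × $732,230 = $3,661,150
Combined award: $3,661,150 + $371,670 = $4,032,820
Costs: 40% of $4,032,820 = $1,613,128
Award plus costs: $4,032,820 + $1,613,128 = $5,645,948
Cap at $11,665,050: $5,645,948 is within the cap, no reduction.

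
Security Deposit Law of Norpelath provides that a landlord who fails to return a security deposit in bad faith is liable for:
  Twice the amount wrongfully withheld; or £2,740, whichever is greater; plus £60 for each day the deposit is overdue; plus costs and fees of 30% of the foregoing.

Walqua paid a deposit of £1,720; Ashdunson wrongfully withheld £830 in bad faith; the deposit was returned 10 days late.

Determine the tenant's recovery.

Doubled: 2 × £830 = £1,660
Minimum £2,740: £1,660 is below the minimum → £2,740
Late-return penalty: 10 × £60 = £600
Damages plus late penalty: £2,740 + £600 = £3,340
Costs and fees: 30% of £3,340 = £1,002
Total recovery: £3,340 + £1,002 = £4,342

Recovery: £4,342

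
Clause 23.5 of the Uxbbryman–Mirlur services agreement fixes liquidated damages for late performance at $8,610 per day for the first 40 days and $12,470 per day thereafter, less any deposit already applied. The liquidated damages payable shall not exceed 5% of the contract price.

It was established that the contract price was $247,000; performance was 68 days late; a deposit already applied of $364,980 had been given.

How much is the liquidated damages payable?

First 40 days: 40 × $8,610 = $344,400
Remaining days: (68 − 40) × $12,470 = $349,160
Accrued per-day damages: $344,400 + $349,160 = $693,560
Less deposit already applied: $693,560 − $364,980 = $328,580
Cap: 5% of $247,000 = $12,350
Cap at $12,350: $328,580 exceeds the cap → $12,350

$12,350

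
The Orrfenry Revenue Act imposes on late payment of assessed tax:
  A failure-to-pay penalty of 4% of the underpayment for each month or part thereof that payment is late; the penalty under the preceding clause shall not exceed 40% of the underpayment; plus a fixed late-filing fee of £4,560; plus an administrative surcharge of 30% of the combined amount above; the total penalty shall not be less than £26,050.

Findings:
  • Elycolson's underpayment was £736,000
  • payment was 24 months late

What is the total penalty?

Penalty: £388,648

Accrued rate: 4% × 24 = 96%, capped at 40% → 40%
Failure-to-pay penalty: 40% of £736,000 = £294,400
Penalty before surcharge: £294,400 + £4,560 = £298,960
Administrative surcharge: 30% of £298,960 = £89,688
Total penalty: £298,960 + £89,688 = £388,648
Minimum £26,050: £388,648 meets the minimum, no increase.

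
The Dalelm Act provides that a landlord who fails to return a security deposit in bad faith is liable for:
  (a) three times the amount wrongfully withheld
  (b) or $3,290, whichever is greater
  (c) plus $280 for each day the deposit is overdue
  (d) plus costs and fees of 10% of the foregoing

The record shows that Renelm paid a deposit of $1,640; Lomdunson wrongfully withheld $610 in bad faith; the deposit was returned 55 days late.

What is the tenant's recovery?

Recovery: $20,559

Trebled: 3 × $610 = $1,830
Minimum $3,290: $1,830 is below the minimum → $3,290
Late-return penalty: 55 × $280 = $15,400
Damages plus late penalty: $3,290 + $15,400 = $18,690
Costs and fees: 10% of $18,690 = $1,869
Total recovery: $18,690 + $1,869 = $20,559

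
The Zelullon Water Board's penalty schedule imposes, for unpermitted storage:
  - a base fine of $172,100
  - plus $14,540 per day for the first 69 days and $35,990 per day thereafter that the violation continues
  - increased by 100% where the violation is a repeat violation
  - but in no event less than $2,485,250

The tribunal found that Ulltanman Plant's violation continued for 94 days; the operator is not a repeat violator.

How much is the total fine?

First 69 days: 69 × $14,540 = $1,003,260
Remaining days: (94 − 69) × $35,990 = $899,750
Per-day component: $1,003,260 + $899,750 = $1,903,010
Base plus per-day: $172,100 + $1,903,010 = $2,075,110
The operator is not a repeat violator: no 100% increase.
Minimum $2,485,250: $2,075,110 is below the minimum → $2,485,250

Civil penalty: $2,485,250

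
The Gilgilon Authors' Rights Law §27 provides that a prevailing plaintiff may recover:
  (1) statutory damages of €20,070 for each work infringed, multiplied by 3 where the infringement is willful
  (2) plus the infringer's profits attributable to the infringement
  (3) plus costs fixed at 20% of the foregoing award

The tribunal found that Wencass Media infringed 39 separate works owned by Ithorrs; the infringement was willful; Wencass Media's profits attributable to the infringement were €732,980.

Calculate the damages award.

€3,697,404

Statutory damages: 39 × €20,070 = €782,730
Trebled: 3 × €782,730 = €2,348,190
Combined award: €2,348,190 + €732,980 = €3,081,170
Costs: 20% of €3,081,170 = €616,234
Award plus costs: €3,081,170 + €616,234 = €3,697,404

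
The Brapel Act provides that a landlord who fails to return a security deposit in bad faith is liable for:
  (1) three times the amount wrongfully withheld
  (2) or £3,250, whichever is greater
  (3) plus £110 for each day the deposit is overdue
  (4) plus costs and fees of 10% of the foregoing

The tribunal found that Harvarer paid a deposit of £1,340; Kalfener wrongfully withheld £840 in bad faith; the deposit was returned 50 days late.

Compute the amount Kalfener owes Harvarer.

Trebled: 3 × £840 = £2,520
Minimum £3,250: £2,520 is below the minimum → £3,250
Late-return penalty: 50 × £110 = £5,500
Damages plus late penalty: £3,250 + £5,500 = £8,750
Costs and fees: 10% of £8,750 = £875
Total recovery: £8,750 + £875 = £9,625

£9,625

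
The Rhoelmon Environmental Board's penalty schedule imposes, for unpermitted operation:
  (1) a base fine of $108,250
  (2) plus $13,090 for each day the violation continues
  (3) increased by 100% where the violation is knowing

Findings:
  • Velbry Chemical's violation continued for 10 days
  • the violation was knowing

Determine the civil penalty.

$478,300

Per-day component: 10 × $13,090 = $130,900
Base plus per-day: $108,250 + $130,900 = $239,150
Enhancement: 100% of $239,150 = $239,150
Enhanced fine: $239,150 + $239,150 = $478,300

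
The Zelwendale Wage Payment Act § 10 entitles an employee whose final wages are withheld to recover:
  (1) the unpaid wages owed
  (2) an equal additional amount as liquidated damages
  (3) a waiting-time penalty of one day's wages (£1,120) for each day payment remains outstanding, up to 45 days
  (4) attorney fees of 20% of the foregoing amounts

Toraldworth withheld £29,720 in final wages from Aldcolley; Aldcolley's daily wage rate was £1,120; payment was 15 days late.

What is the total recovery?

Total award: £91,488

Liquidated damages (equal amount): £29,720
Penalty days: min(15, 45) = 15
Waiting-time penalty: 15 × £1,120 = £16,800
Subtotal: £29,720 + £29,720 + £16,800 = £76,240
Attorney fees: 20% of £76,240 = £15,248
Total award: £76,240 + £15,248 = £91,488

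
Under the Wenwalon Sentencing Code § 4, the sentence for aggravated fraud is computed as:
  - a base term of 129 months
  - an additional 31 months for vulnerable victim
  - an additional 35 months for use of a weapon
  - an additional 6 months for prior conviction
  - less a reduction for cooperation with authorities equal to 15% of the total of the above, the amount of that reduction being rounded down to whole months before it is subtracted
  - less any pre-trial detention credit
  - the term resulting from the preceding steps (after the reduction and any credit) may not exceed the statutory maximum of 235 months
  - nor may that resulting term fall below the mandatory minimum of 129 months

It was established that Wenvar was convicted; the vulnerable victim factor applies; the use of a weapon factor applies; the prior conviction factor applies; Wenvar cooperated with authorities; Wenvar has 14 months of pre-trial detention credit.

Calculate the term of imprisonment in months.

157 months

Vulnerable victim enhancement: +31 months
Use of a weapon enhancement: +35 months
Prior conviction enhancement: +6 months
Adjusted term: 129 months + 31 months + 35 months + 6 months = 201 months
Cooperation with authorities reduction: 15% of 201 months = 30 months (rounded down)
After reduction: 201 − 30 = 171 months
Less pre-trial detention credit: 171 months − 14 months = 157 months
Cap at 235 months: 157 months is within the cap, no reduction.
Minimum 129 months: 157 months meets the minimum, no increase.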